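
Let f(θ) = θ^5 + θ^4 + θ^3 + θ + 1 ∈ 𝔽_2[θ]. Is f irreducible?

Check for roots in 𝔽_2: f(0) = 1; f(1) = 1.
No roots, so no linear factors.
Monic irreducibles of degree 2 over GF(2): θ^2 + θ + 1.
None of them divide f (all give nonzero remainder).
No irreducible factor of degree ≤ 2 exists, so f is irreducible over GF(2).

Yes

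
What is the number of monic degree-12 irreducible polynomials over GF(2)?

By the necklace-counting formula, N_2(12) = (1/12) Σ_{d|12} μ(12/d)·2^d.
Divisors of 12: 1, 2, 3, 4, 6, 12; μ(12/d) for each: 0, 1, 0, -1, -1, 1.
Σ = 2^2 − 2^4 − 2^6 + 2^12 = 4020.
N = 4020/12 = 335.

335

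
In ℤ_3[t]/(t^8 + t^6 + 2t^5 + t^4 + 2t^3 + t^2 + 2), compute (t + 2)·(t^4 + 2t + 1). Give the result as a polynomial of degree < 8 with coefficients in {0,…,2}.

Multiply in ℤ_3[t]: (t + 2)·(t^4 + 2t + 1) = t^5 + 2t^4 + 2t^2 + 2t + 2.
Reduced: t^5 + 2t^4 + 2t^2 + 2t + 2.

t^5 + 2t^4 + 2t^2 + 2t + 2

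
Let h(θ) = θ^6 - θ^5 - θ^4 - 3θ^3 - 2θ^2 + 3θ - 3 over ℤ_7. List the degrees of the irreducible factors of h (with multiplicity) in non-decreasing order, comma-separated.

Complete factorization: h(θ) = (θ^6 - θ^5 - θ^4 - 3θ^3 - 2θ^2 + 3θ - 3).
Factor degrees with multiplicity: 6 = 6.

6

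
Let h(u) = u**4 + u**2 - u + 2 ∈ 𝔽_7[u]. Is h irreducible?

Yes

Check for roots in 𝔽_7: h(0) = 2; h(1) = 3; h(2) = 6; h(3) = 5; h(4) = 4; h(5) = 3; h(6) = 5.
No roots, so no linear factors.
Degree-2 irreducible divisors: test the 21 monic irreducibles of degree 2 over GF(7).
None of them divide h (all give nonzero remainder).
No irreducible factor of degree ≤ 2 exists, so h is irreducible over GF(7).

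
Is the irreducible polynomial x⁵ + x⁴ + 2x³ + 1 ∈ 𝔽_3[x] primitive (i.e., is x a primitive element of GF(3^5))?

Write f(x) = x⁵ + x⁴ + 2x³ + 1.
|GF(3^5)^×| = 3^5 − 1 = 242. Prime factorization: 242 = 2·11^2.
f is primitive ⇔ x has order 242 in GF(3)[x]/(f), i.e. x^(242/q) ≠ 1 for each prime q | 242.
x^(121) mod f = 2.
x^(22) mod f = x⁴ + x² + 2x + 2.
None equal 1, so x has full order 242; f is primitive.

Yes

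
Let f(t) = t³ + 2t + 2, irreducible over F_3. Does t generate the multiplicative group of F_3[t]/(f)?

No

|GF(3^3)^×| = 3^3 − 1 = 26. Prime factorization: 26 = 2·13.
f is primitive ⇔ t has order 26 in GF(3)[t]/(f), i.e. t^(26/q) ≠ 1 for each prime q | 26.
t^(13) mod f = 1
t^(2) mod f = t².
Since t^(13) = 1, the order of t divides 13 < 26; not primitive.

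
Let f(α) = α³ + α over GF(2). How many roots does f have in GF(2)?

Evaluate at each of the 2 elements of GF(2):
f(0) = 0 → root; f(1) = 0 → root.
Roots: {0, 1}.

2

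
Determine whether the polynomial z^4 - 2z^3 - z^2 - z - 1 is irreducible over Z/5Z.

Yes

Write g(z) = z^4 - 2z^3 - z^2 - z - 1.
Check for roots in Z/5Z: g(0) = 4; g(1) = 1; g(2) = 3; g(3) = 4; g(4) = 2.
No roots, so no linear factors.
Degree-2 irreducible divisors: test the 10 monic irreducibles of degree 2 over GF(5).
None of them divide g (all give nonzero remainder).
No irreducible factor of degree ≤ 2 exists, so g is irreducible over GF(5).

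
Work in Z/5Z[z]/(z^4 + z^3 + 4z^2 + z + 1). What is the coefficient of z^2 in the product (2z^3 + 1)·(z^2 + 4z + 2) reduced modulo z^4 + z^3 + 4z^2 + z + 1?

0

Multiply in Z/5Z[z]: (2z^3 + 1)·(z^2 + 4z + 2) = 2z^5 + 3z^4 + 4z^3 + z^2 + 4z + 2.
Reduce using z^4 ≡ 4z^3 + z^2 + 4z + 4 (mod z^4 + z^3 + 4z^2 + z + 1).
Reduced: z + 1.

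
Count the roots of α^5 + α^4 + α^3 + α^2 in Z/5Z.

4

Write g(α) = α^5 + α^4 + α^3 + α^2.
Evaluate at each of the 5 elements of Z/5Z:
g(0) = 0 → root; g(1) = 4; g(2) = 0 → root; g(3) = 0 → root; g(4) = 0 → root.
Roots: {0, 2, 3, 4}.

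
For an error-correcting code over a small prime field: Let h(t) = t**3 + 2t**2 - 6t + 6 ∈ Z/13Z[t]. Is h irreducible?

No

Check each element of Z/13Z for a root: h(0)=6, h(1)=3, h(2)=10, h(3)=7, h(4)=0, h(5)=8, h(6)=11, h(7)=2, h(8)=0, h(9)=11, h(10)=2, h(11)=5, h(12)=0.
h(4) = 0, so (t − 4) divides h(t); h is reducible.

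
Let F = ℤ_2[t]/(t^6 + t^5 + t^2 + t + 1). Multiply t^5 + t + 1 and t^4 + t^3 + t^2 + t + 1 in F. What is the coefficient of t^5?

Multiply in ℤ_2[t]: (t^5 + t + 1)·(t^4 + t^3 + t^2 + t + 1) = t^9 + t^8 + t^7 + t^6 + 1.
Reduce using t^6 ≡ t^5 + t^2 + t + 1 (mod t^6 + t^5 + t^2 + t + 1).
Reduced: t^5 + t^4 + t^2 + t + 1.

1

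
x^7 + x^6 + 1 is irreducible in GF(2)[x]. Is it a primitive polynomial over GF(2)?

Write f(x) = x^7 + x^6 + 1.
|GF(2^7)^×| = 2^7 − 1 = 127. Prime factorization: 127 = 127.
f is primitive ⇔ x has order 127 in GF(2)[x]/(f), i.e. x^(127/q) ≠ 1 for each prime q | 127.
x^(1) mod f = x.
None equal 1, so x has full order 127; f is primitive.

Yes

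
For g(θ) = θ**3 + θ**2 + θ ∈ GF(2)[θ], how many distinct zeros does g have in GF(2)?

1

Evaluate at each of the 2 elements of GF(2):
g(0) = 0 → root; g(1) = 1.
Roots: {0}.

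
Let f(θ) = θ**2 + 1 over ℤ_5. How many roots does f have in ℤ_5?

2

Evaluate at each of the 5 elements of ℤ_5:
f(0) = 1; f(1) = 2; f(2) = 0 → root; f(3) = 0 → root; f(4) = 2.
Roots: {2, 3}.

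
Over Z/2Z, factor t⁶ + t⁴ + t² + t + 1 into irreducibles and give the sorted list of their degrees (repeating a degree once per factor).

6

Write g(t) = t⁶ + t⁴ + t² + t + 1.
Roots in Z/2Z: g(0) = 1; g(1) = 1.
Complete factorization: g(t) = (t⁶ + t⁴ + t² + t + 1).
Factor degrees with multiplicity: 6 = 6.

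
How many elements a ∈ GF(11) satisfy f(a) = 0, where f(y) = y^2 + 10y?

2

Evaluate at each of the 11 elements of GF(11):
f(0) = 0 → root; f(1) = 0 → root; f(2) = 2; f(3) = 6; f(4) = 1; f(5) = 9; f(6) = 8; f(7) = 9; f(8) = 1; f(9) = 6; f(10) = 2.
Roots: {0, 1}.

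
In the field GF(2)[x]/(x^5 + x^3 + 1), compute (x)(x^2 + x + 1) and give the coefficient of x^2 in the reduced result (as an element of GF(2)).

1

Multiply in GF(2)[x]: (x)·(x^2 + x + 1) = x^3 + x^2 + x.
Reduced: x^3 + x^2 + x.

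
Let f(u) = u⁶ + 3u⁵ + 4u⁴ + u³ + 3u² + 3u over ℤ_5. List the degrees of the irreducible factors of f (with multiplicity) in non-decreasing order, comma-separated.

1, 1, 1, 1, 2

Roots in ℤ_5: f(0) = 0 → root; f(1) = 0 → root; f(2) = 0 → root; f(3) = 0 → root; f(4) = 1.
Linear factors from roots: (u), (u + 4), (u + 3), (u + 2).
Complete factorization: f(u) = (u)·(u + 2)·(u + 3)·(u + 4)·(u² + 4u + 2).
Factor degrees with multiplicity: 1 + 1 + 1 + 1 + 2 = 6.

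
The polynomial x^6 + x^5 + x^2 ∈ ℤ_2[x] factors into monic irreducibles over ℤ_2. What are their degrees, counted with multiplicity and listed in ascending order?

1, 1, 4

Write g(x) = x^6 + x^5 + x^2.
Roots in ℤ_2: g(0) = 0 → root; g(1) = 1.
Linear factors from roots: (x).
Complete factorization: g(x) = (x)^2·(x^4 + x^3 + 1).
Factor degrees with multiplicity: 1 + 1 + 4 = 6.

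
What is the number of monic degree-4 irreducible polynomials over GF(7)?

The number of monic irreducibles of degree 4 over GF(7) is (1/4)·Σ_{d∣4} μ(4/d) 7^d.
Divisors of 4: 1, 2, 4; μ(4/d) for each: 0, -1, 1.
Σ = − 7^2 + 7^4 = 2352.
N = 2352/4 = 588.

588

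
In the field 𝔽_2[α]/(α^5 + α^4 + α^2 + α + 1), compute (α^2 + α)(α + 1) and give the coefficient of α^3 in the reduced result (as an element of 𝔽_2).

Multiply in 𝔽_2[α]: (α^2 + α)·(α + 1) = α^3 + α.
Reduced: α^3 + α.

1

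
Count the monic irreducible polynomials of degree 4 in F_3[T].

18

The number of monic irreducibles of degree 4 over GF(3) is (1/4)·Σ_{d∣4} μ(4/d) 3^d.
Divisors of 4: 1, 2, 4; μ(4/d) for each: 0, -1, 1.
Σ = − 3^2 + 3^4 = 72.
N = 72/4 = 18.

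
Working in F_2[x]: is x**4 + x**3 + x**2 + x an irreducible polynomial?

Write m(x) = x**4 + x**3 + x**2 + x.
Check for roots in F_2: m(0) = 0 → root; m(1) = 0 → root.
m(0) = 0, so (x) divides m(x); m is reducible.

No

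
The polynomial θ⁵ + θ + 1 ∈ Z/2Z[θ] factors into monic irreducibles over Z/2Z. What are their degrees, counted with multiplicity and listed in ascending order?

Write g(θ) = θ⁵ + θ + 1.
Roots in Z/2Z: g(0) = 1; g(1) = 1.
Complete factorization: g(θ) = (θ² + θ + 1)·(θ³ + θ² + 1).
Factor degrees with multiplicity: 2 + 3 = 5.

2, 3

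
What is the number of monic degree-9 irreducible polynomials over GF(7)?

By the necklace-counting formula, N_7(9) = (1/9) Σ_{d|9} μ(9/d)·7^d.
Divisors of 9: 1, 3, 9; μ(9/d) for each: 0, -1, 1.
Σ = − 7^3 + 7^9 = 40353264.
N = 40353264/9 = 4483696.

4483696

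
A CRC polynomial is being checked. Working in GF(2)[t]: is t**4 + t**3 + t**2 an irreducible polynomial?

Write g(t) = t**4 + t**3 + t**2.
Check for roots in GF(2): g(0) = 0 → root; g(1) = 1.
g(0) = 0, so (t) divides g(t); g is reducible.

No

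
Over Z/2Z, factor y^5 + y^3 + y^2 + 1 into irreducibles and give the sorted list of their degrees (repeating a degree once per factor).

Write g(y) = y^5 + y^3 + y^2 + 1.
Roots in Z/2Z: g(0) = 1; g(1) = 0 → root.
Linear factors from roots: (y + 1).
Complete factorization: g(y) = (y + 1)^3·(y^2 + y + 1).
Factor degrees with multiplicity: 1 + 1 + 1 + 2 = 5.

1, 1, 1, 2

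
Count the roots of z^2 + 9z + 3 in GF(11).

Write P(z) = z^2 + 9z + 3.
Evaluate at each of the 11 elements of GF(11):
P(0) = 3; P(1) = 2; P(2) = 3; P(3) = 6; P(4) = 0 → root; P(5) = 7; P(6) = 5; P(7) = 5; P(8) = 7; P(9) = 0 → root; P(10) = 6.
Roots: {4, 9}.

2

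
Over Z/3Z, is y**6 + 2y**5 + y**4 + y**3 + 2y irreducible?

Write g(y) = y**6 + 2y**5 + y**4 + y**3 + 2y.
Check for roots in Z/3Z: g(0) = 0 → root; g(1) = 1; g(2) = 0 → root.
g(0) = 0, so (y) divides g(y); g is reducible.

No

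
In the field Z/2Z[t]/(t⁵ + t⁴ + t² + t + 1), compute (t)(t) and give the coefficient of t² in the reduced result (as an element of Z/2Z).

1

Multiply in Z/2Z[t]: (t)·(t) = t².
Reduced: t².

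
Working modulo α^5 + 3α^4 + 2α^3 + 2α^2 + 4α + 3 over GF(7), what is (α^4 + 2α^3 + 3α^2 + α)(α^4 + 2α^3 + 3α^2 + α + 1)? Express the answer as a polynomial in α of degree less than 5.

6α^4 + α^3 + 5α^2 + 6α + 1

Multiply in GF(7)[α]: (α^4 + 2α^3 + 3α^2 + α)·(α^4 + 2α^3 + 3α^2 + α + 1) = α^8 + 4α^7 + 3α^6 + α^3 + 4α^2 + α.
Reduce using α^5 ≡ 4α^4 + 5α^3 + 5α^2 + 3α + 4 (mod α^5 + 3α^4 + 2α^3 + 2α^2 + 4α + 3).
Reduced: 6α^4 + α^3 + 5α^2 + 6α + 1.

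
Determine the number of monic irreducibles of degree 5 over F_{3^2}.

11808

Gauss's count: N_{9}(5) = (1/5) Σ_{d|5} μ(5/d)·9^d.
Divisors of 5: 1, 5; μ(5/d) for each: -1, 1.
Σ = − 9^1 + 9^5 = 59040.
N = 59040/5 = 11808.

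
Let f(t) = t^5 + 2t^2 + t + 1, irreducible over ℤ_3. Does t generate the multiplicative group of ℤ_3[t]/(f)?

Yes

|GF(3^5)^×| = 3^5 − 1 = 242. Prime factorization: 242 = 2·11^2.
f is primitive ⇔ t has order 242 in GF(3)[t]/(f), i.e. t^(242/q) ≠ 1 for each prime q | 242.
t^(121) mod f = 2.
t^(22) mod f = t^4 + t^3 + 2t^2 + t.
None equal 1, so t has full order 242; f is primitive.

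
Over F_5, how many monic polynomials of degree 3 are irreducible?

40

The number of monic irreducibles of degree 3 over GF(5) is (1/3)·Σ_{d∣3} μ(3/d) 5^d.
Divisors of 3: 1, 3; μ(3/d) for each: -1, 1.
Σ = − 5^1 + 5^3 = 120.
N = 120/3 = 40.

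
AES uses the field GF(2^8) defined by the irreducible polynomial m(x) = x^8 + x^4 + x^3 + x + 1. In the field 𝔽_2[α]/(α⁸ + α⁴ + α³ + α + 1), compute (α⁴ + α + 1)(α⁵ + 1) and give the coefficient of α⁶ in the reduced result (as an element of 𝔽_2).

Multiply in 𝔽_2[α]: (α⁴ + α + 1)·(α⁵ + 1) = α⁹ + α⁶ + α⁵ + α⁴ + α + 1.
Reduce using α⁸ ≡ α⁴ + α³ + α + 1 (mod α⁸ + α⁴ + α³ + α + 1).
Reduced: α⁶ + α² + 1.

1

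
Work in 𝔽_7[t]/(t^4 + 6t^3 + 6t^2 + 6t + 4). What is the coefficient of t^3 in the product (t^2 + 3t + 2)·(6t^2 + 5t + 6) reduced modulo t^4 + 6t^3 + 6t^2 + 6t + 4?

1

Multiply in 𝔽_7[t]: (t^2 + 3t + 2)·(6t^2 + 5t + 6) = 6t^4 + 2t^3 + 5t^2 + 5.
Reduce using t^4 ≡ t^3 + t^2 + t + 3 (mod t^4 + 6t^3 + 6t^2 + 6t + 4).
Reduced: t^3 + 4t^2 + 6t + 2.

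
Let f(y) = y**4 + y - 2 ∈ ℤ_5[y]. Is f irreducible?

No

Check for roots in ℤ_5: f(0) = 3; f(1) = 0 → root; f(2) = 1; f(3) = 2; f(4) = 3.
f(1) = 0, so (y − 1) divides f(y); f is reducible.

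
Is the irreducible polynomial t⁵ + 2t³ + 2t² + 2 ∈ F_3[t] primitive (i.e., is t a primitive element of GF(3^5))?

No

Write f(t) = t⁵ + 2t³ + 2t² + 2.
|GF(3^5)^×| = 3^5 − 1 = 242. Prime factorization: 242 = 2·11^2.
f is primitive ⇔ t has order 242 in GF(3)[t]/(f), i.e. t^(242/q) ≠ 1 for each prime q | 242.
t^(121) mod f = 1
t^(22) mod f = t² + t + 2.
Since t^(121) = 1, the order of t divides 121 < 242; not primitive.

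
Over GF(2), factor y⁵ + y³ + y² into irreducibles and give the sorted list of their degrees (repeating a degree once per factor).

1, 1, 3

Write h(y) = y⁵ + y³ + y².
Roots in GF(2): h(0) = 0 → root; h(1) = 1.
Linear factors from roots: (y).
Complete factorization: h(y) = (y)^2·(y³ + y + 1).
Factor degrees with multiplicity: 1 + 1 + 3 = 5.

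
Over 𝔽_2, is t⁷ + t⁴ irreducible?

Write m(t) = t⁷ + t⁴.
Check for roots in 𝔽_2: m(0) = 0 → root; m(1) = 0 → root.
m(0) = 0, so (t) divides m(t); m is reducible.

No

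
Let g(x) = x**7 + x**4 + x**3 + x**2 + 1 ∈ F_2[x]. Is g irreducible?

Check for roots in F_2: g(0) = 1; g(1) = 1.
No roots, so no linear factors.
Monic irreducibles of degree 2 over GF(2): x**2 + x + 1.
None of them divide g (all give nonzero remainder).
Monic irreducibles of degree 3 over GF(2): x**3 + x + 1, x**3 + x**2 + 1.
None of them divide g (all give nonzero remainder).
No irreducible factor of degree ≤ 3 exists, so g is irreducible over GF(2).

Yes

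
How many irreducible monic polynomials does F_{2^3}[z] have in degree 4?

The number of monic irreducibles of degree 4 over GF(8) is (1/4)·Σ_{d∣4} μ(4/d) 8^d.
Divisors of 4: 1, 2, 4; μ(4/d) for each: 0, -1, 1.
Σ = − 8^2 + 8^4 = 4032.
N = 4032/4 = 1008.

1008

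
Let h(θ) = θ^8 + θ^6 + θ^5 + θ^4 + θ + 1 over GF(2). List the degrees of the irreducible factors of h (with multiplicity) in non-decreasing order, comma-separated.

Roots in GF(2): h(0) = 1; h(1) = 0 → root.
Linear factors from roots: (θ + 1).
Complete factorization: h(θ) = (θ + 1)^2·(θ^2 + θ + 1)·(θ^4 + θ^3 + 1).
Factor degrees with multiplicity: 1 + 1 + 2 + 4 = 8.

1, 1, 2, 4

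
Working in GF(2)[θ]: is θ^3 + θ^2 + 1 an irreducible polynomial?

Yes

Write h(θ) = θ^3 + θ^2 + 1.
Check for roots in GF(2): h(0) = 1; h(1) = 1.
No roots. A degree-3 polynomial over a field with no linear factor is irreducible.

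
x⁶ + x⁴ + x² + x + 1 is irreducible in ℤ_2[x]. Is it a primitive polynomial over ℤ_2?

No

Write f(x) = x⁶ + x⁴ + x² + x + 1.
|GF(2^6)^×| = 2^6 − 1 = 63. Prime factorization: 63 = 3^2·7.
f is primitive ⇔ x has order 63 in GF(2)[x]/(f), i.e. x^(63/q) ≠ 1 for each prime q | 63.
x^(21) mod f = 1
x^(9) mod f = x⁴ + x² + x.
Since x^(21) = 1, the order of x divides 21 < 63; not primitive.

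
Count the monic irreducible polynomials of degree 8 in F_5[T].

The number of monic irreducibles of degree 8 over GF(5) is (1/8)·Σ_{d∣8} μ(8/d) 5^d.
Divisors of 8: 1, 2, 4, 8; μ(8/d) for each: 0, 0, -1, 1.
Σ = − 5^4 + 5^8 = 390000.
N = 390000/8 = 48750.

48750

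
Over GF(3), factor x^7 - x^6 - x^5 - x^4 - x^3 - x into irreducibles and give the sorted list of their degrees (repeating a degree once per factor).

1, 1, 2, 3

Write f(x) = x^7 - x^6 - x^5 - x^4 - x^3 - x.
Roots in GF(3): f(0) = 0 → root; f(1) = 2; f(2) = 0 → root.
Linear factors from roots: (x), (x + 1).
Complete factorization: f(x) = (x)·(x + 1)·(x^2 - x - 1)·(x^3 - x^2 + x + 1).
Factor degrees with multiplicity: 1 + 1 + 2 + 3 = 7.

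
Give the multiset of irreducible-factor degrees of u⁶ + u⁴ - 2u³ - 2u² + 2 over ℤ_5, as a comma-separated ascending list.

1, 1, 1, 1, 2

Write f(u) = u⁶ + u⁴ - 2u³ - 2u² + 2.
Roots in ℤ_5: f(0) = 2; f(1) = 0 → root; f(2) = 3; f(3) = 0 → root; f(4) = 4.
Linear factors from roots: (u - 1), (u + 2).
Complete factorization: f(u) = (u + 2)^2·(u - 1)^2·(u² - 2u - 2).
Factor degrees with multiplicity: 1 + 1 + 1 + 1 + 2 = 6.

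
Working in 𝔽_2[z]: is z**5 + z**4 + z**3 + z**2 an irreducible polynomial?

Write f(z) = z**5 + z**4 + z**3 + z**2.
Check for roots in 𝔽_2: f(0) = 0 → root; f(1) = 0 → root.
f(0) = 0, so (z) divides f(z); f is reducible.

No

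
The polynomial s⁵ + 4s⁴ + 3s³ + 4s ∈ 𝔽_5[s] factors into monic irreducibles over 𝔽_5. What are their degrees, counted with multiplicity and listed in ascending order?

1, 1, 3

Write g(s) = s⁵ + 4s⁴ + 3s³ + 4s.
Roots in 𝔽_5: g(0) = 0 → root; g(1) = 2; g(2) = 3; g(3) = 0 → root; g(4) = 1.
Linear factors from roots: (s), (s + 2).
Complete factorization: g(s) = (s)·(s + 2)·(s³ + 2s² + 4s + 2).
Factor degrees with multiplicity: 1 + 1 + 3 = 5.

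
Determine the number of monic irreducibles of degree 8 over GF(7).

720300

x^(7^8) − x is the product of all monic irreducibles of degree dividing 8; Möbius inversion gives N = (1/8) Σ μ(8/d)·7^d.
Divisors of 8: 1, 2, 4, 8; μ(8/d) for each: 0, 0, -1, 1.
Σ = − 7^4 + 7^8 = 5762400.
N = 5762400/8 = 720300.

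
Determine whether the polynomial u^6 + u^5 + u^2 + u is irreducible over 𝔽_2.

No

Write P(u) = u^6 + u^5 + u^2 + u.
Check for roots in 𝔽_2: P(0) = 0 → root; P(1) = 0 → root.
P(0) = 0, so (u) divides P(u); P is reducible.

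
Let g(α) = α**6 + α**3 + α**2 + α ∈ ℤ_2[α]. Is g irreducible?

No

Check for roots in ℤ_2: g(0) = 0 → root; g(1) = 0 → root.
g(0) = 0, so (α) divides g(α); g is reducible.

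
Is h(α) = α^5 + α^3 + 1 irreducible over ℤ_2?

Check for roots in ℤ_2: h(0) = 1; h(1) = 1.
No roots, so no linear factors.
Monic irreducibles of degree 2 over GF(2): α^2 + α + 1.
None of them divide h (all give nonzero remainder).
No irreducible factor of degree ≤ 2 exists, so h is irreducible over GF(2).

Yes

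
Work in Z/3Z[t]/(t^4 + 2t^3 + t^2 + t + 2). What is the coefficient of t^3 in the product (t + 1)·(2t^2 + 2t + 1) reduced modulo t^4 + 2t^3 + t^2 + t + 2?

Multiply in Z/3Z[t]: (t + 1)·(2t^2 + 2t + 1) = 2t^3 + t^2 + 1.
Reduced: 2t^3 + t^2 + 1.

2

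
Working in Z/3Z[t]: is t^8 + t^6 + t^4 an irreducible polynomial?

Write g(t) = t^8 + t^6 + t^4.
Check for roots in Z/3Z: g(0) = 0 → root; g(1) = 0 → root; g(2) = 0 → root.
g(0) = 0, so (t) divides g(t); g is reducible.

No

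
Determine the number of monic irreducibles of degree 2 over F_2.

1

The number of monic irreducibles of degree 2 over GF(2) is (1/2)·Σ_{d∣2} μ(2/d) 2^d.
Divisors of 2: 1, 2; μ(2/d) for each: -1, 1.
Σ = − 2^1 + 2^2 = 2.
N = 2/2 = 1.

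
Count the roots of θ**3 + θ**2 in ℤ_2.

2

Write h(θ) = θ**3 + θ**2.
Evaluate at each of the 2 elements of ℤ_2:
h(0) = 0 → root; h(1) = 0 → root.
Roots: {0, 1}.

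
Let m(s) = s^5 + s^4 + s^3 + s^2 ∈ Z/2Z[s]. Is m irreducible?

Check for roots in Z/2Z: m(0) = 0 → root; m(1) = 0 → root.
m(0) = 0, so (s) divides m(s); m is reducible.

No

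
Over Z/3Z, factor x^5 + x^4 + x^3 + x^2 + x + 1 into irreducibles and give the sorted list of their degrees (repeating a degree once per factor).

1, 1, 1, 1, 1

Write f(x) = x^5 + x^4 + x^3 + x^2 + x + 1.
Roots in Z/3Z: f(0) = 1; f(1) = 0 → root; f(2) = 0 → root.
Linear factors from roots: (x - 1), (x + 1).
Complete factorization: f(x) = (x - 1)^2·(x + 1)^3.
Factor degrees with multiplicity: 1 + 1 + 1 + 1 + 1 = 5.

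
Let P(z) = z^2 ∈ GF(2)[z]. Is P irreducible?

No

Check for roots in GF(2): P(0) = 0 → root; P(1) = 1.
P(0) = 0, so (z) divides P(z); P is reducible.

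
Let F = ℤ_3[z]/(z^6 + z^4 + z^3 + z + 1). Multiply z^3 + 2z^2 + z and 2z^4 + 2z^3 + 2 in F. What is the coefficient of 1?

Multiply in ℤ_3[z]: (z^3 + 2z^2 + z)·(2z^4 + 2z^3 + 2) = 2z^7 + 2z^4 + 2z^3 + z^2 + 2z.
Reduce using z^6 ≡ 2z^4 + 2z^3 + 2z + 2 (mod z^6 + z^4 + z^3 + z + 1).
Reduced: z^5 + 2z^3 + 2z^2.

0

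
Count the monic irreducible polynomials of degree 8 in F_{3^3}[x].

By the necklace-counting formula, N_27(8) = (1/8) Σ_{d|8} μ(8/d)·27^d.
Divisors of 8: 1, 2, 4, 8; μ(8/d) for each: 0, 0, -1, 1.
Σ = − 27^4 + 27^8 = 282429005040.
N = 282429005040/8 = 35303625630.

35303625630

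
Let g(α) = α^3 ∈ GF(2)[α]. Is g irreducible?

Check for roots in GF(2): g(0) = 0 → root; g(1) = 1.
g(0) = 0, so (α) divides g(α); g is reducible.

No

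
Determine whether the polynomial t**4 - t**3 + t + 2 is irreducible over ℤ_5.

Yes

Write g(t) = t**4 - t**3 + t + 2.
Check for roots in ℤ_5: g(0) = 2; g(1) = 3; g(2) = 2; g(3) = 4; g(4) = 3.
No roots, so no linear factors.
Degree-2 irreducible divisors: test the 10 monic irreducibles of degree 2 over GF(5).
None of them divide g (all give nonzero remainder).
No irreducible factor of degree ≤ 2 exists, so g is irreducible over GF(5).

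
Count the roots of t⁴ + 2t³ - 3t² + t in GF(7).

2

Write h(t) = t⁴ + 2t³ - 3t² + t.
Evaluate at each of the 7 elements of GF(7):
h(0) = 0 → root; h(1) = 1; h(2) = 1; h(3) = 6; h(4) = 4; h(5) = 0 → root; h(6) = 2.
Roots: {0, 5}.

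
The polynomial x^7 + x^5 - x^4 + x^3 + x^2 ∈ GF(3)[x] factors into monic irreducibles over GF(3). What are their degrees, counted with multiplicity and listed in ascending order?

Write g(x) = x^7 + x^5 - x^4 + x^3 + x^2.
Roots in GF(3): g(0) = 0 → root; g(1) = 0 → root; g(2) = 0 → root.
Linear factors from roots: (x), (x - 1), (x + 1).
Complete factorization: g(x) = (x + 1)·(x - 1)·(x)^2·(x^3 - x - 1).
Factor degrees with multiplicity: 1 + 1 + 1 + 1 + 3 = 7.

1, 1, 1, 1, 3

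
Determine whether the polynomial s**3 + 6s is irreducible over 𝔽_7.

Write P(s) = s**3 + 6s.
Check for roots in 𝔽_7: P(0) = 0 → root; P(1) = 0 → root; P(2) = 6; P(3) = 3; P(4) = 4; P(5) = 1; P(6) = 0 → root.
P(0) = 0, so (s) divides P(s); P is reducible.

No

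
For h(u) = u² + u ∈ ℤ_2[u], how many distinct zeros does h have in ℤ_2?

Evaluate at each of the 2 elements of ℤ_2:
h(0) = 0 → root; h(1) = 0 → root.
Roots: {0, 1}.

2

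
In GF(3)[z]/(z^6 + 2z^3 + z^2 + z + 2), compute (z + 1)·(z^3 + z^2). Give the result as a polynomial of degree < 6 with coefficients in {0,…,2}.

Multiply in GF(3)[z]: (z + 1)·(z^3 + z^2) = z^4 + 2z^3 + z^2.
Reduced: z^4 + 2z^3 + z^2.

z^4 + 2z^3 + z^2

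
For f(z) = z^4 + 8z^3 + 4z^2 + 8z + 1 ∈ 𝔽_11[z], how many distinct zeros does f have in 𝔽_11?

Evaluate at each of the 11 elements of 𝔽_11:
f(0) = 1; f(1) = 0 → root; f(2) = 3; f(3) = 6; f(4) = 7; f(5) = 6; f(6) = 5; f(7) = 8; f(8) = 10; f(9) = 8; f(10) = 1.
Roots: {1}.

1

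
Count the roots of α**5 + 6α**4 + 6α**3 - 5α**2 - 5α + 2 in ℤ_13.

Write h(α) = α**5 + 6α**4 + 6α**3 - 5α**2 - 5α + 2.
Evaluate at each of the 13 elements of ℤ_13:
h(0) = 2; h(1) = 5; h(2) = 5; h(3) = 1; h(4) = 12; h(5) = 2; h(6) = 0 → root; h(7) = 12; h(8) = 11; h(9) = 5; h(10) = 1; h(11) = 8; h(12) = 1.
Roots: {6}.

1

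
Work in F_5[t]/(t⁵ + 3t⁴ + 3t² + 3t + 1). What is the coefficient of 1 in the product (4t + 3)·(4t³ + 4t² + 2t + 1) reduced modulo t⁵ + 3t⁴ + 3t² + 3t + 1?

Multiply in F_5[t]: (4t + 3)·(4t³ + 4t² + 2t + 1) = t⁴ + 3t³ + 3.
Reduced: t⁴ + 3t³ + 3.

3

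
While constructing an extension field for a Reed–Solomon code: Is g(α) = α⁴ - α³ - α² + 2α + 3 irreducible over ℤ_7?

Yes

Check for roots in ℤ_7: g(0) = 3; g(1) = 4; g(2) = 4; g(3) = 5; g(4) = 5; g(5) = 5; g(6) = 2.
No roots, so no linear factors.
Degree-2 irreducible divisors: test the 21 monic irreducibles of degree 2 over GF(7).
None of them divide g (all give nonzero remainder).
No irreducible factor of degree ≤ 2 exists, so g is irreducible over GF(7).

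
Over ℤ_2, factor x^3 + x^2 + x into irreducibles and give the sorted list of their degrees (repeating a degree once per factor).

1, 2

Write h(x) = x^3 + x^2 + x.
Roots in ℤ_2: h(0) = 0 → root; h(1) = 1.
Linear factors from roots: (x).
Complete factorization: h(x) = (x)·(x^2 + x + 1).
Factor degrees with multiplicity: 1 + 2 = 3.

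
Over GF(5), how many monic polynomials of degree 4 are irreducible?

150

The number of monic irreducibles of degree 4 over GF(5) is (1/4)·Σ_{d∣4} μ(4/d) 5^d.
Divisors of 4: 1, 2, 4; μ(4/d) for each: 0, -1, 1.
Σ = − 5^2 + 5^4 = 600.
N = 600/4 = 150.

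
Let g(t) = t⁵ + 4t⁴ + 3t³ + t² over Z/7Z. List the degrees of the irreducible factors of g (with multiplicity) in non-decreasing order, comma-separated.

1, 1, 3

Linear factors from roots: (t).
Complete factorization: g(t) = (t)^2·(t³ + 4t² + 3t + 1).
Factor degrees with multiplicity: 1 + 1 + 3 = 5.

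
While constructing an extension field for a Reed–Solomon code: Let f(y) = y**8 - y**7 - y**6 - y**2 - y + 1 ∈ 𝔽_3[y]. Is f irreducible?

Check for roots in 𝔽_3: f(0) = 1; f(1) = 1; f(2) = 2.
No roots, so no linear factors.
Monic irreducibles of degree 2 over GF(3): y**2 + 1, y**2 + y - 1, y**2 - y - 1.
None of them divide f (all give nonzero remainder).
Degree-3 irreducible divisors: test the 8 monic irreducibles of degree 3 over GF(3).
None of them divide f (all give nonzero remainder).
Degree-4 irreducible divisors: test the 18 monic irreducibles of degree 4 over GF(3).
None of them divide f (all give nonzero remainder).
No irreducible factor of degree ≤ 4 exists, so f is irreducible over GF(3).

Yes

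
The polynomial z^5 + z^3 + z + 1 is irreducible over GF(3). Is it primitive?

Write f(z) = z^5 + z^3 + z + 1.
|GF(3^5)^×| = 3^5 − 1 = 242. Prime factorization: 242 = 2·11^2.
f is primitive ⇔ z has order 242 in GF(3)[z]/(f), i.e. z^(242/q) ≠ 1 for each prime q | 242.
z^(121) mod f = 2.
z^(22) mod f = z^4 + z^2 + 2.
None equal 1, so z has full order 242; f is primitive.

Yes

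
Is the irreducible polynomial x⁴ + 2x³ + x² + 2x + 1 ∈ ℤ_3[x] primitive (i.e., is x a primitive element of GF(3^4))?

No

Write f(x) = x⁴ + 2x³ + x² + 2x + 1.
|GF(3^4)^×| = 3^4 − 1 = 80. Prime factorization: 80 = 2^4·5.
f is primitive ⇔ x has order 80 in GF(3)[x]/(f), i.e. x^(80/q) ≠ 1 for each prime q | 80.
x^(40) mod f = 1
x^(16) mod f = 2x.
Since x^(40) = 1, the order of x divides 40 < 80; not primitive.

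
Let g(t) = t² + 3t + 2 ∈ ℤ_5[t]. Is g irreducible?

Check for roots in ℤ_5: g(0) = 2; g(1) = 1; g(2) = 2; g(3) = 0 → root; g(4) = 0 → root.
g(3) = 0, so (t − 3) divides g(t); g is reducible.

No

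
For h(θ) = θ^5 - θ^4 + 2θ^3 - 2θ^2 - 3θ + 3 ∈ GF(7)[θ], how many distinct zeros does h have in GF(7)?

4

Evaluate at each of the 7 elements of GF(7):
h(0) = 3; h(1) = 0 → root; h(2) = 0 → root; h(3) = 3; h(4) = 1; h(5) = 0 → root; h(6) = 0 → root.
Roots: {1, 2, 5, 6}.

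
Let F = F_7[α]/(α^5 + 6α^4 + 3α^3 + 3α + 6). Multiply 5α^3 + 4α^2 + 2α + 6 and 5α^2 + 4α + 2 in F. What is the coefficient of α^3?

Multiply in F_7[α]: (5α^3 + 4α^2 + 2α + 6)·(5α^2 + 4α + 2) = 4α^5 + 5α^4 + α^3 + 4α^2 + 5.
Reduce using α^5 ≡ α^4 + 4α^3 + 4α + 1 (mod α^5 + 6α^4 + 3α^3 + 3α + 6).
Reduced: 2α^4 + 3α^3 + 4α^2 + 2α + 2.

3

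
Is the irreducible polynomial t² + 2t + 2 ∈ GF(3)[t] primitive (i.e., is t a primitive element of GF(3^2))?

Yes

Write f(t) = t² + 2t + 2.
|GF(3^2)^×| = 3^2 − 1 = 8. Prime factorization: 8 = 2^3.
f is primitive ⇔ t has order 8 in GF(3)[t]/(f), i.e. t^(8/q) ≠ 1 for each prime q | 8.
t^(4) mod f = 2.
None equal 1, so t has full order 8; f is primitive.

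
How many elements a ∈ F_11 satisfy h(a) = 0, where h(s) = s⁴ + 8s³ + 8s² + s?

4

Evaluate at each of the 11 elements of F_11:
h(0) = 0 → root; h(1) = 7; h(2) = 4; h(3) = 9; h(4) = 9; h(5) = 4; h(6) = 7; h(7) = 0 → root; h(8) = 0 → root; h(9) = 4; h(10) = 0 → root.
Roots: {0, 7, 8, 10}.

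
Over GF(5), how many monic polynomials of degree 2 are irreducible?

Gauss's count: N_{5}(2) = (1/2) Σ_{d|2} μ(2/d)·5^d.
Divisors of 2: 1, 2; μ(2/d) for each: -1, 1.
Σ = − 5^1 + 5^2 = 20.
N = 20/2 = 10.

10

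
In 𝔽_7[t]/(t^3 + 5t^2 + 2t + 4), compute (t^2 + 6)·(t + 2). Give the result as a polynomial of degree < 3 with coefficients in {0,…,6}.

4t^2 + 4t + 1

Multiply in 𝔽_7[t]: (t^2 + 6)·(t + 2) = t^3 + 2t^2 + 6t + 5.
Reduce using t^3 ≡ 2t^2 + 5t + 3 (mod t^3 + 5t^2 + 2t + 4).
Reduced: 4t^2 + 4t + 1.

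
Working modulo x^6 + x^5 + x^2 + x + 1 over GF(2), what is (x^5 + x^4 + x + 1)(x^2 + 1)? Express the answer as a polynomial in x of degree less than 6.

Multiply in GF(2)[x]: (x^5 + x^4 + x + 1)·(x^2 + 1) = x^7 + x^6 + x^5 + x^4 + x^3 + x^2 + x + 1.
Reduce using x^6 ≡ x^5 + x^2 + x + 1 (mod x^6 + x^5 + x^2 + x + 1).
Reduced: x^5 + x^4 + 1.

x^5 + x^4 + 1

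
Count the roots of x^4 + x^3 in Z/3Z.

Write g(x) = x^4 + x^3.
Evaluate at each of the 3 elements of Z/3Z:
g(0) = 0 → root; g(1) = 2; g(2) = 0 → root.
Roots: {0, 2}.

2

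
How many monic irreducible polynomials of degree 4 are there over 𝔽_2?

x^(2^4) − x is the product of all monic irreducibles of degree dividing 4; Möbius inversion gives N = (1/4) Σ μ(4/d)·2^d.
Divisors of 4: 1, 2, 4; μ(4/d) for each: 0, -1, 1.
Σ = − 2^2 + 2^4 = 12.
N = 12/4 = 3.

3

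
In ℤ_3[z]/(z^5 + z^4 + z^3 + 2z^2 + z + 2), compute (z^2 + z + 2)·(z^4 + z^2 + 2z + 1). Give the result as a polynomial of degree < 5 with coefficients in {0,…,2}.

Multiply in ℤ_3[z]: (z^2 + z + 2)·(z^4 + z^2 + 2z + 1) = z^6 + z^5 + 2z^2 + 2z + 2.
Reduce using z^5 ≡ 2z^4 + 2z^3 + z^2 + 2z + 1 (mod z^5 + z^4 + z^3 + 2z^2 + z + 2).
Reduced: 2z^4 + z^3 + z^2 + 2.

2z^4 + z^3 + z^2 + 2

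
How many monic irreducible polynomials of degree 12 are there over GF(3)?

44220

The number of monic irreducibles of degree 12 over GF(3) is (1/12)·Σ_{d∣12} μ(12/d) 3^d.
Divisors of 12: 1, 2, 3, 4, 6, 12; μ(12/d) for each: 0, 1, 0, -1, -1, 1.
Σ = 3^2 − 3^4 − 3^6 + 3^12 = 530640.
N = 530640/12 = 44220.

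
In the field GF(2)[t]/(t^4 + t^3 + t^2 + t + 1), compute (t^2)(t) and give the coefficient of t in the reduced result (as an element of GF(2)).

0

Multiply in GF(2)[t]: (t^2)·(t) = t^3.
Reduced: t^3.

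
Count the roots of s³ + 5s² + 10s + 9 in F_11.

0

Write h(s) = s³ + 5s² + 10s + 9.
Evaluate at each of the 11 elements of F_11:
h(0) = 9; h(1) = 3; h(2) = 2; h(3) = 1; h(4) = 6; h(5) = 1; h(6) = 3; h(7) = 7; h(8) = 8; h(9) = 1; h(10) = 3.
No element is a root.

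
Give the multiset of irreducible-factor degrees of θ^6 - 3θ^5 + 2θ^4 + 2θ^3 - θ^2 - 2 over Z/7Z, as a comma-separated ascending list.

Write h(θ) = θ^6 - 3θ^5 + 2θ^4 + 2θ^3 - θ^2 - 2.
Complete factorization: h(θ) = (θ^6 - 3θ^5 + 2θ^4 + 2θ^3 - θ^2 - 2).
Factor degrees with multiplicity: 6 = 6.

6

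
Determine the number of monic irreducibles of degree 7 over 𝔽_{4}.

Gauss's count: N_{4}(7) = (1/7) Σ_{d|7} μ(7/d)·4^d.
Divisors of 7: 1, 7; μ(7/d) for each: -1, 1.
Σ = − 4^1 + 4^7 = 16380.
N = 16380/7 = 2340.

2340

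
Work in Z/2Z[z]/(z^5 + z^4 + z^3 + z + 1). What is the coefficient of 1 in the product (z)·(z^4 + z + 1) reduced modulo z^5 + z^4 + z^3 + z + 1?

Multiply in Z/2Z[z]: (z)·(z^4 + z + 1) = z^5 + z^2 + z.
Reduce using z^5 ≡ z^4 + z^3 + z + 1 (mod z^5 + z^4 + z^3 + z + 1).
Reduced: z^4 + z^3 + z^2 + 1.

1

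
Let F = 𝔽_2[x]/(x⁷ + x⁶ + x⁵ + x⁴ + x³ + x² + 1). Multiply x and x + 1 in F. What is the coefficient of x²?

1

Multiply in 𝔽_2[x]: (x)·(x + 1) = x² + x.
Reduced: x² + x.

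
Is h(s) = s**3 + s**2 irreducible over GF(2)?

No

Check for roots in GF(2): h(0) = 0 → root; h(1) = 0 → root.
h(0) = 0, so (s) divides h(s); h is reducible.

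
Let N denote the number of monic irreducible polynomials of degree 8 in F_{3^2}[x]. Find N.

5380020

The number of monic irreducibles of degree 8 over GF(9) is (1/8)·Σ_{d∣8} μ(8/d) 9^d.
Divisors of 8: 1, 2, 4, 8; μ(8/d) for each: 0, 0, -1, 1.
Σ = − 9^4 + 9^8 = 43040160.
N = 43040160/8 = 5380020.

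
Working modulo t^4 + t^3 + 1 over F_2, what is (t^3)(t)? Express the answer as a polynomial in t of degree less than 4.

t^3 + 1

Multiply in F_2[t]: (t^3)·(t) = t^4.
Reduce using t^4 ≡ t^3 + 1 (mod t^4 + t^3 + 1).
Reduced: t^3 + 1.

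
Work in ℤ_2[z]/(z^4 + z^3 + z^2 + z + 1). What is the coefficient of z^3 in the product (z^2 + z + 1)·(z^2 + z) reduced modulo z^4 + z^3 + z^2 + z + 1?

1

Multiply in ℤ_2[z]: (z^2 + z + 1)·(z^2 + z) = z^4 + z.
Reduce using z^4 ≡ z^3 + z^2 + z + 1 (mod z^4 + z^3 + z^2 + z + 1).
Reduced: z^3 + z^2 + 1.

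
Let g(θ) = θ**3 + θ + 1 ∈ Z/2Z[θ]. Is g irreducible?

Check for roots in Z/2Z: g(0) = 1; g(1) = 1.
No roots. A degree-3 polynomial over a field with no linear factor is irreducible.

Yes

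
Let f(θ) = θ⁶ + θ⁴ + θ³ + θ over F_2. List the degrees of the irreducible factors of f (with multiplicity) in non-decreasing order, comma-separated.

1, 1, 1, 1, 2

Roots in F_2: f(0) = 0 → root; f(1) = 0 → root.
Linear factors from roots: (θ), (θ + 1).
Complete factorization: f(θ) = (θ)·(θ + 1)^3·(θ² + θ + 1).
Factor degrees with multiplicity: 1 + 1 + 1 + 1 + 2 = 6.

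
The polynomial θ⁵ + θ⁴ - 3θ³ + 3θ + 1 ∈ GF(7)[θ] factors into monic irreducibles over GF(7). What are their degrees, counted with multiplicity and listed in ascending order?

5

Write g(θ) = θ⁵ + θ⁴ - 3θ³ + 3θ + 1.
Complete factorization: g(θ) = (θ⁵ + θ⁴ - 3θ³ + 3θ + 1).
Factor degrees with multiplicity: 5 = 5.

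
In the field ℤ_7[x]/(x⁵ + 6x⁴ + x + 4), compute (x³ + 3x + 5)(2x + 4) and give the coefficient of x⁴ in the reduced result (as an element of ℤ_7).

2

Multiply in ℤ_7[x]: (x³ + 3x + 5)·(2x + 4) = 2x⁴ + 4x³ + 6x² + x + 6.
Reduced: 2x⁴ + 4x³ + 6x² + x + 6.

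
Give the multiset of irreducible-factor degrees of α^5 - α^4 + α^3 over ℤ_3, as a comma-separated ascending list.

Write h(α) = α^5 - α^4 + α^3.
Roots in ℤ_3: h(0) = 0 → root; h(1) = 1; h(2) = 0 → root.
Linear factors from roots: (α), (α + 1).
Complete factorization: h(α) = (α + 1)^2·(α)^3.
Factor degrees with multiplicity: 1 + 1 + 1 + 1 + 1 = 5.

1, 1, 1, 1, 1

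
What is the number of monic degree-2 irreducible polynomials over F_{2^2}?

Gauss's count: N_{4}(2) = (1/2) Σ_{d|2} μ(2/d)·4^d.
Divisors of 2: 1, 2; μ(2/d) for each: -1, 1.
Σ = − 4^1 + 4^2 = 12.
N = 12/2 = 6.

6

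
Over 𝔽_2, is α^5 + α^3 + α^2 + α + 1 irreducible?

Yes

Write f(α) = α^5 + α^3 + α^2 + α + 1.
Check for roots in 𝔽_2: f(0) = 1; f(1) = 1.
No roots, so no linear factors.
Monic irreducibles of degree 2 over GF(2): α^2 + α + 1.
None of them divide f (all give nonzero remainder).
No irreducible factor of degree ≤ 2 exists, so f is irreducible over GF(2).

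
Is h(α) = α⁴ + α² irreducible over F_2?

No

Check for roots in F_2: h(0) = 0 → root; h(1) = 0 → root.
h(0) = 0, so (α) divides h(α); h is reducible.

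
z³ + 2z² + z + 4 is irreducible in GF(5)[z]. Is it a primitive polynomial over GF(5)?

Write f(z) = z³ + 2z² + z + 4.
|GF(5^3)^×| = 5^3 − 1 = 124. Prime factorization: 124 = 2^2·31.
f is primitive ⇔ z has order 124 in GF(5)[z]/(f), i.e. z^(124/q) ≠ 1 for each prime q | 124.
z^(62) mod f = 1
z^(4) mod f = 3z² + 3z + 3.
Since z^(62) = 1, the order of z divides 62 < 124; not primitive.

No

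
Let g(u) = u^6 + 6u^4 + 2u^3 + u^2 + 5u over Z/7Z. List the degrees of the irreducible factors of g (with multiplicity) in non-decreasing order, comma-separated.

1, 1, 2, 2

Linear factors from roots: (u), (u + 3).
Complete factorization: g(u) = (u)·(u + 3)·(u^2 + u + 4)·(u^2 + 3u + 1).
Factor degrees with multiplicity: 1 + 1 + 2 + 2 = 6.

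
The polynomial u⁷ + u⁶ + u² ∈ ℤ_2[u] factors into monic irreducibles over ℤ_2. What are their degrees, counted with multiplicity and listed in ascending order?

Write h(u) = u⁷ + u⁶ + u².
Roots in ℤ_2: h(0) = 0 → root; h(1) = 1.
Linear factors from roots: (u).
Complete factorization: h(u) = (u)^2·(u² + u + 1)·(u³ + u + 1).
Factor degrees with multiplicity: 1 + 1 + 2 + 3 = 7.

1, 1, 2, 3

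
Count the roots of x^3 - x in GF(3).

Write h(x) = x^3 - x.
Evaluate at each of the 3 elements of GF(3):
h(0) = 0 → root; h(1) = 0 → root; h(2) = 0 → root.
Roots: {0, 1, 2}.

3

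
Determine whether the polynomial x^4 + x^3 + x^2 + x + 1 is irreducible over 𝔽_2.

Write g(x) = x^4 + x^3 + x^2 + x + 1.
Check for roots in 𝔽_2: g(0) = 1; g(1) = 1.
No roots, so no linear factors.
Monic irreducibles of degree 2 over GF(2): x^2 + x + 1.
None of them divide g (all give nonzero remainder).
No irreducible factor of degree ≤ 2 exists, so g is irreducible over GF(2).

Yes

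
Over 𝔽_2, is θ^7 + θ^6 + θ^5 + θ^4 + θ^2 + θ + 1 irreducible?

Write P(θ) = θ^7 + θ^6 + θ^5 + θ^4 + θ^2 + θ + 1.
Check for roots in 𝔽_2: P(0) = 1; P(1) = 1.
No roots, so no linear factors.
Monic irreducibles of degree 2 over GF(2): θ^2 + θ + 1.
None of them divide P (all give nonzero remainder).
Monic irreducibles of degree 3 over GF(2): θ^3 + θ + 1, θ^3 + θ^2 + 1.
None of them divide P (all give nonzero remainder).
No irreducible factor of degree ≤ 3 exists, so P is irreducible over GF(2).

Yes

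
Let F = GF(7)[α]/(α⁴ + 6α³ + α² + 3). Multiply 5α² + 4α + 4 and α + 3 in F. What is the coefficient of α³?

5

Multiply in GF(7)[α]: (5α² + 4α + 4)·(α + 3) = 5α³ + 5α² + 2α + 5.
Reduced: 5α³ + 5α² + 2α + 5.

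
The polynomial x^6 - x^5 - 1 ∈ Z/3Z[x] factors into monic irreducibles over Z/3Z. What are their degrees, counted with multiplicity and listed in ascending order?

Write h(x) = x^6 - x^5 - 1.
Roots in Z/3Z: h(0) = 2; h(1) = 2; h(2) = 1.
Complete factorization: h(x) = (x^6 - x^5 - 1).
Factor degrees with multiplicity: 6 = 6.

6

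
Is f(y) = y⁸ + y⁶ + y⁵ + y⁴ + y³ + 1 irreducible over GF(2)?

Check for roots in GF(2): f(0) = 1; f(1) = 0 → root.
f(1) = 0, so (y − 1) divides f(y); f is reducible.

No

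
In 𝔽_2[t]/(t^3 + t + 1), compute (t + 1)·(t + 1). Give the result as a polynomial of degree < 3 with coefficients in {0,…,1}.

Multiply in 𝔽_2[t]: (t + 1)·(t + 1) = t^2 + 1.
Reduced: t^2 + 1.

t^2 + 1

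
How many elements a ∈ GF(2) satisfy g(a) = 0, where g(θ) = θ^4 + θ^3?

2

Evaluate at each of the 2 elements of GF(2):
g(0) = 0 → root; g(1) = 0 → root.
Roots: {0, 1}.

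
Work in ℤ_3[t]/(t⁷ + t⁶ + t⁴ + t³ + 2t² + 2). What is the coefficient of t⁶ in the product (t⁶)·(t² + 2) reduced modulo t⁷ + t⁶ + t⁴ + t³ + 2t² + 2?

Multiply in ℤ_3[t]: (t⁶)·(t² + 2) = t⁸ + 2t⁶.
Reduce using t⁷ ≡ 2t⁶ + 2t⁴ + 2t³ + t² + 1 (mod t⁷ + t⁶ + t⁴ + t³ + 2t² + 2).
Reduced: 2t⁵ + 2t³ + 2t² + t + 2.

0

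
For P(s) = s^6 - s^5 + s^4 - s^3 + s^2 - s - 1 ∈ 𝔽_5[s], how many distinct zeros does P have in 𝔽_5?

2

Evaluate at each of the 5 elements of 𝔽_5:
P(0) = 4; P(1) = 4; P(2) = 1; P(3) = 0 → root; P(4) = 0 → root.
Roots: {3, 4}.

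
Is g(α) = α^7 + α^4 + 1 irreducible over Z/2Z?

Yes

Check for roots in Z/2Z: g(0) = 1; g(1) = 1.
No roots, so no linear factors.
Monic irreducibles of degree 2 over GF(2): α^2 + α + 1.
None of them divide g (all give nonzero remainder).
Monic irreducibles of degree 3 over GF(2): α^3 + α + 1, α^3 + α^2 + 1.
None of them divide g (all give nonzero remainder).
No irreducible factor of degree ≤ 3 exists, so g is irreducible over GF(2).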